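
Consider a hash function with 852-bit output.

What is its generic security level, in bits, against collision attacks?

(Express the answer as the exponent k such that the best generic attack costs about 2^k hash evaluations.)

Step 1: The hash has a 852-bit output.
Step 2: Collision resistance means it should be infeasible to find any x != y with h(x) = h(y).
By the birthday bound, a generic collision search succeeds after about sqrt(2^852) = 2^(852/2) = 2^426 evaluations.
Step 3: Security level = 426 bits.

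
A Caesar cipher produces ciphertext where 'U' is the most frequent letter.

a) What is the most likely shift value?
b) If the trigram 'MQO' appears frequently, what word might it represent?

Step 1: In English, 'E' is the most frequent letter (12.7%).
Step 2: The most frequent ciphertext letter is 'U' (position 20).
Step 3: Shift = (20 - 4) mod 26 = 16.
Step 4: Decrypt 'MQO' by shifting back 16:
  M -> W
  Q -> A
  O -> Y
Step 5: 'MQO' decrypts to 'WAY'.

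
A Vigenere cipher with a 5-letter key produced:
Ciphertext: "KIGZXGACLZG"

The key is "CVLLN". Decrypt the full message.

Step 1: Key 'CVLLN' has length 5. Extended key: CVLLNCVLLNC
Step 2: Decrypt each position:
  K(10) - C(2) = 8 = I
  I(8) - V(21) = 13 = N
  G(6) - L(11) = 21 = V
  Z(25) - L(11) = 14 = O
  X(23) - N(13) = 10 = K
  G(6) - C(2) = 4 = E
  A(0) - V(21) = 5 = F
  C(2) - L(11) = 17 = R
  L(11) - L(11) = 0 = A
  Z(25) - N(13) = 12 = M
  G(6) - C(2) = 4 = E
Plaintext: INVOKEFRAME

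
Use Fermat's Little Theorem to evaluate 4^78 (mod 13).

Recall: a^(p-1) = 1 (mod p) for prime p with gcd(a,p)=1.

Step 1: Since 13 is prime, by Fermat's Little Theorem: 4^12 = 1 (mod 13).
Step 2: Reduce exponent: 78 mod 12 = 6.
Step 3: So 4^78 = 4^6 (mod 13).
Step 4: 4^6 mod 13 = 1.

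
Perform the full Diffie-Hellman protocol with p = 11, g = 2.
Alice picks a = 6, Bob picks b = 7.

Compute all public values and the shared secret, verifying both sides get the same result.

Step 1: A = g^a mod p = 2^6 mod 11 = 9.
Step 2: B = g^b mod p = 2^7 mod 11 = 7.
Step 3: Alice computes s = B^a mod p = 7^6 mod 11 = 4.
Step 4: Bob computes s = A^b mod p = 9^7 mod 11 = 4.
Both sides agree: shared secret = 4.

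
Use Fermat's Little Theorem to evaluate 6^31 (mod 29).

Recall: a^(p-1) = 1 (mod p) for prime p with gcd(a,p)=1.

Step 1: Since 29 is prime, by Fermat's Little Theorem: 6^28 = 1 (mod 29).
Step 2: Reduce exponent: 31 mod 28 = 3.
Step 3: So 6^31 = 6^3 (mod 29).
Step 4: 6^3 mod 29 = 13.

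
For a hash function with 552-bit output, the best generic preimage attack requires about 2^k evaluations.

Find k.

Step 1: The hash has a 552-bit output.
Step 2: Preimage resistance means: given a digest h(x), it should be infeasible to find any input that hashes to it.
With a 552-bit output there are 2^552 possible digests, so a generic brute-force preimage search costs about 2^552 evaluations.
Step 3: Security level = 552 bits.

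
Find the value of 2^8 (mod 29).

Step 1: Compute 2^8 mod 29 step by step, reducing modulo 29 at each step.
  2^1 mod 29 = 2
  2^2 mod 29 = (2 * 2) mod 29 = 4
  2^3 mod 29 = (4 * 2) mod 29 = 8
  2^4 mod 29 = (8 * 2) mod 29 = 16
  2^5 mod 29 = (16 * 2) mod 29 = 3
  2^6 mod 29 = (3 * 2) mod 29 = 6
  2^7 mod 29 = (6 * 2) mod 29 = 12
  2^8 mod 29 = (12 * 2) mod 29 = 24
Step 2: Result = 24.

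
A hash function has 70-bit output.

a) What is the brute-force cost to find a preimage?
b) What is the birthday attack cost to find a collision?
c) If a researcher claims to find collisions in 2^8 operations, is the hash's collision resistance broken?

Step 1: Preimage resistance requires brute-force of 2^70 operations.
Step 2: Collision resistance (birthday bound) = 2^(70/2) = 2^35.
Step 3: The claimed attack costs 2^8 operations.
Step 4: Since 2^8 < 2^35, the claimed attack beats the generic birthday bound, so collision resistance is broken.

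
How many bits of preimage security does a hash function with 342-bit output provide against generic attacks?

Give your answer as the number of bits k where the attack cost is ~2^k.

Step 1: The hash has a 342-bit output.
Step 2: Preimage resistance means: given a digest h(x), it should be infeasible to find any input that hashes to it.
With a 342-bit output there are 2^342 possible digests, so a generic brute-force preimage search costs about 2^342 evaluations.
Step 3: Security level = 342 bits.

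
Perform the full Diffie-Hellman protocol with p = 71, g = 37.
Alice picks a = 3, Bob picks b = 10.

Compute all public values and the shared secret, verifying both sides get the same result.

Step 1: A = g^a mod p = 37^3 mod 71 = 30.
Step 2: B = g^b mod p = 37^10 mod 71 = 30.
Step 3: Alice computes s = B^a mod p = 30^3 mod 71 = 20.
Step 4: Bob computes s = A^b mod p = 30^10 mod 71 = 20.
Both sides agree: shared secret = 20.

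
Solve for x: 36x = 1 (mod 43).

Step 1: We need x such that 36 * x = 1 (mod 43).
Step 2: Using the extended Euclidean algorithm or trial:
  36 * 6 = 216 = 5 * 43 + 1.
Step 3: Since 216 mod 43 = 1, the inverse is x = 6.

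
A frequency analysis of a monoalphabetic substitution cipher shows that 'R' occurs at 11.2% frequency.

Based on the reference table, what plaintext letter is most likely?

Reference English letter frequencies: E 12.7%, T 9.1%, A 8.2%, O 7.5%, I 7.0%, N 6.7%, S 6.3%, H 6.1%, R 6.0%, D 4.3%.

Step 1: The observed frequency is 11.2%.
Step 2: Compare with English frequencies:
  E: 12.7% (difference: 1.5%) <-- closest
  T: 9.1% (difference: 2.1%)
  A: 8.2% (difference: 3.0%)
  O: 7.5% (difference: 3.7%)
  I: 7.0% (difference: 4.2%)
  N: 6.7% (difference: 4.5%)
  S: 6.3% (difference: 4.9%)
  H: 6.1% (difference: 5.1%)
  R: 6.0% (difference: 5.2%)
  D: 4.3% (difference: 6.9%)
Step 3: 'R' most likely represents 'E' (frequency 12.7%).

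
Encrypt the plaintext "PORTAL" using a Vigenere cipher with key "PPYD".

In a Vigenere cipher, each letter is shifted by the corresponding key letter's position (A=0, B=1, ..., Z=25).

Step 1: Repeat key to match plaintext length:
  Plaintext: PORTAL
  Key:       PPYDPP
Step 2: Encrypt each letter:
  P(15) + P(15) = (15+15) mod 26 = 4 = E
  O(14) + P(15) = (14+15) mod 26 = 3 = D
  R(17) + Y(24) = (17+24) mod 26 = 15 = P
  T(19) + D(3) = (19+3) mod 26 = 22 = W
  A(0) + P(15) = (0+15) mod 26 = 15 = P
  L(11) + P(15) = (11+15) mod 26 = 0 = A
Ciphertext: EDPWPA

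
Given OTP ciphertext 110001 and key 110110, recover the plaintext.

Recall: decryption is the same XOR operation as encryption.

Step 1: XOR ciphertext with key:
  Ciphertext: 110001
  Key:        110110
  XOR:        000111
Step 2: Plaintext = 000111 = 7 in decimal.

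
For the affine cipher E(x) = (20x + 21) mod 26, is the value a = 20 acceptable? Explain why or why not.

Step 1: Compute gcd(20, 26).
Step 2: gcd(20, 26) = 2.
Since gcd = 2 != 1, 20 shares a common factor with 26, so it cannot be used.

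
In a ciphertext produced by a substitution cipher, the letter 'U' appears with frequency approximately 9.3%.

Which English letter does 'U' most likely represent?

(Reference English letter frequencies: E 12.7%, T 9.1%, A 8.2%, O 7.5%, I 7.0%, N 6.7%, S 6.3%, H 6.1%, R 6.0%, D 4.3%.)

Step 1: The observed frequency is 9.3%.
Step 2: Compare with English frequencies:
  E: 12.7% (difference: 3.4%)
  T: 9.1% (difference: 0.2%) <-- closest
  A: 8.2% (difference: 1.1%)
  O: 7.5% (difference: 1.8%)
  I: 7.0% (difference: 2.3%)
  N: 6.7% (difference: 2.6%)
  S: 6.3% (difference: 3.0%)
  H: 6.1% (difference: 3.2%)
  R: 6.0% (difference: 3.3%)
  D: 4.3% (difference: 5.0%)
Step 3: 'U' most likely represents 'T' (frequency 9.1%).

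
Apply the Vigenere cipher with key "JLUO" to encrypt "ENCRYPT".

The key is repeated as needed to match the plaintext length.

Step 1: Repeat key to match plaintext length:
  Plaintext: ENCRYPT
  Key:       JLUOJLU
Step 2: Encrypt each letter:
  E(4) + J(9) = (4+9) mod 26 = 13 = N
  N(13) + L(11) = (13+11) mod 26 = 24 = Y
  C(2) + U(20) = (2+20) mod 26 = 22 = W
  R(17) + O(14) = (17+14) mod 26 = 5 = F
  Y(24) + J(9) = (24+9) mod 26 = 7 = H
  P(15) + L(11) = (15+11) mod 26 = 0 = A
  T(19) + U(20) = (19+20) mod 26 = 13 = N
Ciphertext: NYWFHAN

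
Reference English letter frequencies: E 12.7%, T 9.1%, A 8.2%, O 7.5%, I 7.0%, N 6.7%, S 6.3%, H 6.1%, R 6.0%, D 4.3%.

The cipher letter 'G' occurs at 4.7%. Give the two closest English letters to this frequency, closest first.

Step 1: Observed frequency of 'G' is 4.7%.
Step 2: Compute distances to each reference frequency and sort:
  D (4.3%): difference = 0.4% <-- BEST
  R (6.0%): difference = 1.3% <-- RUNNER-UP
  H (6.1%): difference = 1.4%
  S (6.3%): difference = 1.6%
  N (6.7%): difference = 2.0%
Step 3: Most likely is 'D' (4.3%, diff 0.4%); second most likely is 'R' (6.0%, diff 1.3%).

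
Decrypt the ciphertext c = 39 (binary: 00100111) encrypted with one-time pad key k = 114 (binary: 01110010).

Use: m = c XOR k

Step 1: XOR ciphertext with key:
  Ciphertext: 00100111
  Key:        01110010
  XOR:        01010101
Step 2: Plaintext = 01010101 = 85 in decimal.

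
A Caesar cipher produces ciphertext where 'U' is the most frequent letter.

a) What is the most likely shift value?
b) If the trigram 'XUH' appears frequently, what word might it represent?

Step 1: In English, 'E' is the most frequent letter (12.7%).
Step 2: The most frequent ciphertext letter is 'U' (position 20).
Step 3: Shift = (20 - 4) mod 26 = 16.
Step 4: Decrypt 'XUH' by shifting back 16:
  X -> H
  U -> E
  H -> R
Step 5: 'XUH' decrypts to 'HER'.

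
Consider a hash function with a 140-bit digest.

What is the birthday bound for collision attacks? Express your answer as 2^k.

Step 1: The birthday paradox gives collision probability ~50% after sqrt(2^n) = 2^(n/2) hashes.
Step 2: For 140-bit output: 2^(140/2) = 2^70.
Step 3: Approximately 2^70 hash computations needed.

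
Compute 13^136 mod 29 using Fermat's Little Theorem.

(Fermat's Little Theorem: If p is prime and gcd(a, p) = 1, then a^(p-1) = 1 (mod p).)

Step 1: Since 29 is prime, by Fermat's Little Theorem: 13^28 = 1 (mod 29).
Step 2: Reduce exponent: 136 mod 28 = 24.
Step 3: So 13^136 = 13^24 (mod 29).
Step 4: 13^24 mod 29 = 7.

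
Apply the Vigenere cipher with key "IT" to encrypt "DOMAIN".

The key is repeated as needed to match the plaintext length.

Step 1: Repeat key to match plaintext length:
  Plaintext: DOMAIN
  Key:       ITITIT
Step 2: Encrypt each letter:
  D(3) + I(8) = (3+8) mod 26 = 11 = L
  O(14) + T(19) = (14+19) mod 26 = 7 = H
  M(12) + I(8) = (12+8) mod 26 = 20 = U
  A(0) + T(19) = (0+19) mod 26 = 19 = T
  I(8) + I(8) = (8+8) mod 26 = 16 = Q
  N(13) + T(19) = (13+19) mod 26 = 6 = G
Ciphertext: LHUTQG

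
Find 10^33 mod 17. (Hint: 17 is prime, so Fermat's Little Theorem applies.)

Step 1: Since 17 is prime, by Fermat's Little Theorem: 10^16 = 1 (mod 17).
Step 2: Reduce exponent: 33 mod 16 = 1.
Step 3: So 10^33 = 10^1 (mod 17).
Step 4: 10^1 mod 17 = 10.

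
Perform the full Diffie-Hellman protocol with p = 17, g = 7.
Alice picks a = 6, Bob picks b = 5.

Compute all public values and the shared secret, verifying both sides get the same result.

Step 1: A = g^a mod p = 7^6 mod 17 = 9.
Step 2: B = g^b mod p = 7^5 mod 17 = 11.
Step 3: Alice computes s = B^a mod p = 11^6 mod 17 = 8.
Step 4: Bob computes s = A^b mod p = 9^5 mod 17 = 8.
Both sides agree: shared secret = 8.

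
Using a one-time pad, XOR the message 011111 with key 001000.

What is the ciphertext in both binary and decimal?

Step 1: Write out the XOR operation bit by bit:
  Message: 011111
  Key:     001000
  XOR:     010111
Step 2: Convert to decimal: 010111 = 23.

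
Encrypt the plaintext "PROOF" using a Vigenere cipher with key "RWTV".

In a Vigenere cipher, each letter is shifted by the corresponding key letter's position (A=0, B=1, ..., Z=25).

Step 1: Repeat key to match plaintext length:
  Plaintext: PROOF
  Key:       RWTVR
Step 2: Encrypt each letter:
  P(15) + R(17) = (15+17) mod 26 = 6 = G
  R(17) + W(22) = (17+22) mod 26 = 13 = N
  O(14) + T(19) = (14+19) mod 26 = 7 = H
  O(14) + V(21) = (14+21) mod 26 = 9 = J
  F(5) + R(17) = (5+17) mod 26 = 22 = W
Ciphertext: GNHJW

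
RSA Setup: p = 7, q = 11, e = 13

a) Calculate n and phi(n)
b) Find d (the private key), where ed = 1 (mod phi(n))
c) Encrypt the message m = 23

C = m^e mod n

Step 1: n = 7 * 11 = 77.
Step 2: phi(n) = (7-1)(11-1) = 6 * 10 = 60.
Step 3: Find d = 13^(-1) mod 60 = 37.
  Verify: 13 * 37 = 481 = 1 (mod 60).
Step 4: C = 23^13 mod 77 = 23.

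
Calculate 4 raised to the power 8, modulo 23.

Step 1: Compute 4^8 mod 23 step by step, reducing modulo 23 at each step.
  4^1 mod 23 = 4
  4^2 mod 23 = (4 * 4) mod 23 = 16
  4^3 mod 23 = (16 * 4) mod 23 = 18
  4^4 mod 23 = (18 * 4) mod 23 = 3
  4^5 mod 23 = (3 * 4) mod 23 = 12
  4^6 mod 23 = (12 * 4) mod 23 = 2
  4^7 mod 23 = (2 * 4) mod 23 = 8
  4^8 mod 23 = (8 * 4) mod 23 = 9
Step 2: Result = 9.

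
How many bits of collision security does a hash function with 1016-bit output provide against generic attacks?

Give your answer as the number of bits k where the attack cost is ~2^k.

Step 1: The hash has a 1016-bit output.
Step 2: Collision resistance means it should be infeasible to find any x != y with h(x) = h(y).
By the birthday bound, a generic collision search succeeds after about sqrt(2^1016) = 2^(1016/2) = 2^508 evaluations.
Step 3: Security level = 508 bits.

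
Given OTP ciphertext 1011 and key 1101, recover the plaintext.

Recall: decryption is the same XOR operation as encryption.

Step 1: XOR ciphertext with key:
  Ciphertext: 1011
  Key:        1101
  XOR:        0110
Step 2: Plaintext = 0110 = 6 in decimal.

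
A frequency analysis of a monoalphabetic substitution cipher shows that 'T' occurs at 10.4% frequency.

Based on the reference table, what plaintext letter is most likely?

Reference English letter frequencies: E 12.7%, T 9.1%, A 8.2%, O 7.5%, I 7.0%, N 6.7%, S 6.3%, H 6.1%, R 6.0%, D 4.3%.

Step 1: The observed frequency is 10.4%.
Step 2: Compare with English frequencies:
  E: 12.7% (difference: 2.3%)
  T: 9.1% (difference: 1.3%) <-- closest
  A: 8.2% (difference: 2.2%)
  O: 7.5% (difference: 2.9%)
  I: 7.0% (difference: 3.4%)
  N: 6.7% (difference: 3.7%)
  S: 6.3% (difference: 4.1%)
  H: 6.1% (difference: 4.3%)
  R: 6.0% (difference: 4.4%)
  D: 4.3% (difference: 6.1%)
Step 3: 'T' most likely represents 'T' (frequency 9.1%).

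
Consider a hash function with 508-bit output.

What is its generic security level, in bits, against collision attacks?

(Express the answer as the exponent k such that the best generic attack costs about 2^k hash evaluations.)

Step 1: The hash has a 508-bit output.
Step 2: Collision resistance means it should be infeasible to find any x != y with h(x) = h(y).
By the birthday bound, a generic collision search succeeds after about sqrt(2^508) = 2^(508/2) = 2^254 evaluations.
Step 3: Security level = 254 bits.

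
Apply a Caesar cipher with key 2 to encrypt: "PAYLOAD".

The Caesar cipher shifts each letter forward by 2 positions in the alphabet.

Step 1: For each letter, shift forward by 2 positions (mod 26).
  P (position 15) -> position (15+2) mod 26 = 17 -> R
  A (position 0) -> position (0+2) mod 26 = 2 -> C
  Y (position 24) -> position (24+2) mod 26 = 0 -> A
  L (position 11) -> position (11+2) mod 26 = 13 -> N
  O (position 14) -> position (14+2) mod 26 = 16 -> Q
  A (position 0) -> position (0+2) mod 26 = 2 -> C
  D (position 3) -> position (3+2) mod 26 = 5 -> F
Result: RCANQCF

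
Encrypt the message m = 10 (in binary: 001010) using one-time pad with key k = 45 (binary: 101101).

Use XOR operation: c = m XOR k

Step 1: Write out the XOR operation bit by bit:
  Message: 001010
  Key:     101101
  XOR:     100111
Step 2: Convert to decimal: 100111 = 39.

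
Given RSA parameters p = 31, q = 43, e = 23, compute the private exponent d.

Step 1: n = 31 * 43 = 1333.
Step 2: phi(n) = 30 * 42 = 1260.
Step 3: Find d such that 23 * d = 1 (mod 1260).
Step 4: d = 23^(-1) mod 1260 = 767.
Verification: 23 * 767 = 17641 = 14 * 1260 + 1.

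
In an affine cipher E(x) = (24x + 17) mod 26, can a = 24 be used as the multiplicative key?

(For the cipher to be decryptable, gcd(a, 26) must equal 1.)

Step 1: Compute gcd(24, 26).
Step 2: gcd(24, 26) = 2.
Since gcd = 2 != 1, 24 shares a common factor with 26, so it cannot be used.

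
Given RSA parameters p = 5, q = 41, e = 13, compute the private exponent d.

Step 1: n = 5 * 41 = 205.
Step 2: phi(n) = 4 * 40 = 160.
Step 3: Find d such that 13 * d = 1 (mod 160).
Step 4: d = 13^(-1) mod 160 = 37.
Verification: 13 * 37 = 481 = 3 * 160 + 1.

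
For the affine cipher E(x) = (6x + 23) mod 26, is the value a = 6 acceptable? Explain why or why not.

Step 1: Compute gcd(6, 26).
Step 2: gcd(6, 26) = 2.
Since gcd = 2 != 1, 6 shares a common factor with 26, so it cannot be used.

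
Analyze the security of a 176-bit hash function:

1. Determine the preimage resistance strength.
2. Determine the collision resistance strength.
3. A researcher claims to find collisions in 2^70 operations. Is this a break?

Step 1: Preimage resistance requires brute-force of 2^176 operations.
Step 2: Collision resistance (birthday bound) = 2^(176/2) = 2^88.
Step 3: The claimed attack costs 2^70 operations.
Step 4: Since 2^70 < 2^88, the claimed attack beats the generic birthday bound, so collision resistance is broken.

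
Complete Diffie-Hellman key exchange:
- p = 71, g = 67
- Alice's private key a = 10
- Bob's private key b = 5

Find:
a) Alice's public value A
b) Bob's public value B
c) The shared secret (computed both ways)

Step 1: A = g^a mod p = 67^10 mod 71 = 48.
Step 2: B = g^b mod p = 67^5 mod 71 = 41.
Step 3: Alice computes s = B^a mod p = 41^10 mod 71 = 20.
Step 4: Bob computes s = A^b mod p = 48^5 mod 71 = 20.
Both sides agree: shared secret = 20.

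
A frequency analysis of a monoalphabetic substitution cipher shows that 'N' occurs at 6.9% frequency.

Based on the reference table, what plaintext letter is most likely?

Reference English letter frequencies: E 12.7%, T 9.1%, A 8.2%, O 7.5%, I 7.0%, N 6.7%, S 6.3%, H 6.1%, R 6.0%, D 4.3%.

Step 1: The observed frequency is 6.9%.
Step 2: Compare with English frequencies:
  E: 12.7% (difference: 5.8%)
  T: 9.1% (difference: 2.2%)
  A: 8.2% (difference: 1.3%)
  O: 7.5% (difference: 0.6%)
  I: 7.0% (difference: 0.1%) <-- closest
  N: 6.7% (difference: 0.2%)
  S: 6.3% (difference: 0.6%)
  H: 6.1% (difference: 0.8%)
  R: 6.0% (difference: 0.9%)
  D: 4.3% (difference: 2.6%)
Step 3: 'N' most likely represents 'I' (frequency 7.0%).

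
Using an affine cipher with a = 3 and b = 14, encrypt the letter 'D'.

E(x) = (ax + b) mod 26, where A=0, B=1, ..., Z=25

Step 1: Convert 'D' to number: x = 3.
Step 2: E(3) = (3 * 3 + 14) mod 26 = 23 mod 26 = 23.
Step 3: Convert 23 back to letter: X.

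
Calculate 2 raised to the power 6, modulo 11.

Step 1: Compute 2^6 mod 11 step by step, reducing modulo 11 at each step.
  2^1 mod 11 = 2
  2^2 mod 11 = (2 * 2) mod 11 = 4
  2^3 mod 11 = (4 * 2) mod 11 = 8
  2^4 mod 11 = (8 * 2) mod 11 = 5
  2^5 mod 11 = (5 * 2) mod 11 = 10
  2^6 mod 11 = (10 * 2) mod 11 = 9
Step 2: Result = 9.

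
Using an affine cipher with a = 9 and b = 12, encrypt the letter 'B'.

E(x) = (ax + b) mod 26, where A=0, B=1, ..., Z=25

Step 1: Convert 'B' to number: x = 1.
Step 2: E(1) = (9 * 1 + 12) mod 26 = 21 mod 26 = 21.
Step 3: Convert 21 back to letter: V.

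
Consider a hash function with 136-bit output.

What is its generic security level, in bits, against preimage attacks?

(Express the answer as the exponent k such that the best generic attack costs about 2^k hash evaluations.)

Step 1: The hash has a 136-bit output.
Step 2: Preimage resistance means: given a digest h(x), it should be infeasible to find any input that hashes to it.
With a 136-bit output there are 2^136 possible digests, so a generic brute-force preimage search costs about 2^136 evaluations.
Step 3: Security level = 136 bits.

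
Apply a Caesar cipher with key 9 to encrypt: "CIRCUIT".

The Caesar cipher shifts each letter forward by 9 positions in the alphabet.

Step 1: For each letter, shift forward by 9 positions (mod 26).
  C (position 2) -> position (2+9) mod 26 = 11 -> L
  I (position 8) -> position (8+9) mod 26 = 17 -> R
  R (position 17) -> position (17+9) mod 26 = 0 -> A
  C (position 2) -> position (2+9) mod 26 = 11 -> L
  U (position 20) -> position (20+9) mod 26 = 3 -> D
  I (position 8) -> position (8+9) mod 26 = 17 -> R
  T (position 19) -> position (19+9) mod 26 = 2 -> C
Result: LRALDRC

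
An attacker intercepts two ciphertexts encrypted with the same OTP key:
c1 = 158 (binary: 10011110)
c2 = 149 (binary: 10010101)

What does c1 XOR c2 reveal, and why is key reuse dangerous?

Step 1: c1 XOR c2 = (m1 XOR k) XOR (m2 XOR k).
Step 2: By XOR associativity/commutativity: = m1 XOR m2 XOR k XOR k = m1 XOR m2.
Step 3: 10011110 XOR 10010101 = 00001011 = 11.
Step 4: The key cancels out! An attacker learns m1 XOR m2 = 11, revealing the relationship between plaintexts.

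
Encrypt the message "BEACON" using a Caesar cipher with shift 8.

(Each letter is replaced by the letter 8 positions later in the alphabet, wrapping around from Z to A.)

Step 1: For each letter, shift forward by 8 positions (mod 26).
  B (position 1) -> position (1+8) mod 26 = 9 -> J
  E (position 4) -> position (4+8) mod 26 = 12 -> M
  A (position 0) -> position (0+8) mod 26 = 8 -> I
  C (position 2) -> position (2+8) mod 26 = 10 -> K
  O (position 14) -> position (14+8) mod 26 = 22 -> W
  N (position 13) -> position (13+8) mod 26 = 21 -> V
Result: JMIKWV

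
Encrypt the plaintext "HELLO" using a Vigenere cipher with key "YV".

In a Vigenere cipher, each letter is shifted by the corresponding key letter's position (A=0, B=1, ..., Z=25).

Step 1: Repeat key to match plaintext length:
  Plaintext: HELLO
  Key:       YVYVY
Step 2: Encrypt each letter:
  H(7) + Y(24) = (7+24) mod 26 = 5 = F
  E(4) + V(21) = (4+21) mod 26 = 25 = Z
  L(11) + Y(24) = (11+24) mod 26 = 9 = J
  L(11) + V(21) = (11+21) mod 26 = 6 = G
  O(14) + Y(24) = (14+24) mod 26 = 12 = M
Ciphertext: FZJGM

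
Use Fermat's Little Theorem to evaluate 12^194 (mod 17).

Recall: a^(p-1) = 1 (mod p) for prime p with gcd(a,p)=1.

Step 1: Since 17 is prime, by Fermat's Little Theorem: 12^16 = 1 (mod 17).
Step 2: Reduce exponent: 194 mod 16 = 2.
Step 3: So 12^194 = 12^2 (mod 17).
Step 4: 12^2 mod 17 = 8.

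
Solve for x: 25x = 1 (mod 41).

Step 1: We need x such that 25 * x = 1 (mod 41).
Step 2: Using the extended Euclidean algorithm or trial:
  25 * 23 = 575 = 14 * 41 + 1.
Step 3: Since 575 mod 41 = 1, the inverse is x = 23.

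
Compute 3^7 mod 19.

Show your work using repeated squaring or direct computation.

Step 1: Compute 3^7 mod 19 step by step, reducing modulo 19 at each step.
  3^1 mod 19 = 3
  3^2 mod 19 = (3 * 3) mod 19 = 9
  3^3 mod 19 = (9 * 3) mod 19 = 8
  3^4 mod 19 = (8 * 3) mod 19 = 5
  3^5 mod 19 = (5 * 3) mod 19 = 15
  3^6 mod 19 = (15 * 3) mod 19 = 7
  3^7 mod 19 = (7 * 3) mod 19 = 2
Step 2: Result = 2.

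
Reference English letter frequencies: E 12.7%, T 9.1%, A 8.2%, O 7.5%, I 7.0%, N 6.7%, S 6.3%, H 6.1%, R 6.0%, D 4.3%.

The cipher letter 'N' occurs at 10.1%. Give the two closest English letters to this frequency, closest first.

Step 1: Observed frequency of 'N' is 10.1%.
Step 2: Compute distances to each reference frequency and sort:
  T (9.1%): difference = 1.0% <-- BEST
  A (8.2%): difference = 1.9% <-- RUNNER-UP
  E (12.7%): difference = 2.6%
  O (7.5%): difference = 2.6%
  I (7.0%): difference = 3.1%
Step 3: Most likely is 'T' (9.1%, diff 1.0%); second most likely is 'A' (8.2%, diff 1.9%).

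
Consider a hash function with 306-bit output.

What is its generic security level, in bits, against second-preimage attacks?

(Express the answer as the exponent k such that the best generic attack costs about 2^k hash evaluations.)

Step 1: The hash has a 306-bit output.
Step 2: Second-preimage resistance means: given a specific input x, it should be infeasible to find a different y with h(y) = h(x).
With a 306-bit output, a generic search for a second preimage costs about 2^306 evaluations (each trial matches the fixed target with probability 2^-306).
Step 3: Security level = 306 bits.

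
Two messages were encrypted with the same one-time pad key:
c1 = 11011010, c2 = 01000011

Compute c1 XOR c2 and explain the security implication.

Step 1: c1 XOR c2 = (m1 XOR k) XOR (m2 XOR k).
Step 2: By XOR associativity/commutativity: = m1 XOR m2 XOR k XOR k = m1 XOR m2.
Step 3: 11011010 XOR 01000011 = 10011001 = 153.
Step 4: The key cancels out! An attacker learns m1 XOR m2 = 153, revealing the relationship between plaintexts.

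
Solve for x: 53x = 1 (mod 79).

Step 1: We need x such that 53 * x = 1 (mod 79).
Step 2: Using the extended Euclidean algorithm or trial:
  53 * 3 = 159 = 2 * 79 + 1.
Step 3: Since 159 mod 79 = 1, the inverse is x = 3.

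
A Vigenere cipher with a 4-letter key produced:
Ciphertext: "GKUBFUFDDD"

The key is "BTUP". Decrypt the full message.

Step 1: Key 'BTUP' has length 4. Extended key: BTUPBTUPBT
Step 2: Decrypt each position:
  G(6) - B(1) = 5 = F
  K(10) - T(19) = 17 = R
  U(20) - U(20) = 0 = A
  B(1) - P(15) = 12 = M
  F(5) - B(1) = 4 = E
  U(20) - T(19) = 1 = B
  F(5) - U(20) = 11 = L
  D(3) - P(15) = 14 = O
  D(3) - B(1) = 2 = C
  D(3) - T(19) = 10 = K
Plaintext: FRAMEBLOCK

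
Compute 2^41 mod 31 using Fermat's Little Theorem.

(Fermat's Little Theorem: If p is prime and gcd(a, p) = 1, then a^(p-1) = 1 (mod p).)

Step 1: Since 31 is prime, by Fermat's Little Theorem: 2^30 = 1 (mod 31).
Step 2: Reduce exponent: 41 mod 30 = 11.
Step 3: So 2^41 = 2^11 (mod 31).
Step 4: 2^11 mod 31 = 2.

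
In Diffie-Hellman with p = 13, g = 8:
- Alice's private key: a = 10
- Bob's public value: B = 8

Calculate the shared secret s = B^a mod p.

Step 1: s = B^a mod p = 8^10 mod 13.
  8^1 mod 13 = 8
  8^2 mod 13 = (8 * 8) mod 13 = 12
  8^3 mod 13 = (12 * 8) mod 13 = 5
  8^4 mod 13 = (5 * 8) mod 13 = 1
  8^5 mod 13 = (1 * 8) mod 13 = 8
  8^6 mod 13 = (8 * 8) mod 13 = 12
  8^7 mod 13 = (12 * 8) mod 13 = 5
  8^8 mod 13 = (5 * 8) mod 13 = 1
  8^9 mod 13 = (1 * 8) mod 13 = 8
  8^10 mod 13 = (8 * 8) mod 13 = 12
Result: shared secret = 12.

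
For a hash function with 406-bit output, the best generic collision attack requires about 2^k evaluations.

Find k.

Step 1: The hash has a 406-bit output.
Step 2: Collision resistance means it should be infeasible to find any x != y with h(x) = h(y).
By the birthday bound, a generic collision search succeeds after about sqrt(2^406) = 2^(406/2) = 2^203 evaluations.
Step 3: Security level = 203 bits.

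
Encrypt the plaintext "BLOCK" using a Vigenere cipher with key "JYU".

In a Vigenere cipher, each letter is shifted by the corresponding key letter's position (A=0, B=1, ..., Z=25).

Step 1: Repeat key to match plaintext length:
  Plaintext: BLOCK
  Key:       JYUJY
Step 2: Encrypt each letter:
  B(1) + J(9) = (1+9) mod 26 = 10 = K
  L(11) + Y(24) = (11+24) mod 26 = 9 = J
  O(14) + U(20) = (14+20) mod 26 = 8 = I
  C(2) + J(9) = (2+9) mod 26 = 11 = L
  K(10) + Y(24) = (10+24) mod 26 = 8 = I
Ciphertext: KJILI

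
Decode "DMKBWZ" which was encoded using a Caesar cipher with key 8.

Step 1: Reverse the shift by subtracting 8 from each letter position.
  D (position 3) -> position (3-8) mod 26 = 21 -> V
  M (position 12) -> position (12-8) mod 26 = 4 -> E
  K (position 10) -> position (10-8) mod 26 = 2 -> C
  B (position 1) -> position (1-8) mod 26 = 19 -> T
  W (position 22) -> position (22-8) mod 26 = 14 -> O
  Z (position 25) -> position (25-8) mod 26 = 17 -> R
Decrypted message: VECTOR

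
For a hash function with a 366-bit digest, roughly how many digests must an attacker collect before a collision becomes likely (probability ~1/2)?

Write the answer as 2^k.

Step 1: The birthday paradox gives collision probability ~50% after sqrt(2^n) = 2^(n/2) hashes.
Step 2: For 366-bit output: 2^(366/2) = 2^183.
Step 3: Approximately 2^183 hash computations needed.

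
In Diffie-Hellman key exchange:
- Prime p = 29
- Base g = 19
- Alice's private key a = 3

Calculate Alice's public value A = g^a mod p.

Step 1: A = g^a mod p = 19^3 mod 29.
  19^1 mod 29 = 19
  19^2 mod 29 = (19 * 19) mod 29 = 13
  19^3 mod 29 = (13 * 19) mod 29 = 15
Result: A = 15.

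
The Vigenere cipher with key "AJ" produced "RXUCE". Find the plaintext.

Step 1: Extend key: AJAJA
Step 2: Decrypt each letter (c - k) mod 26:
  R(17) - A(0) = (17-0) mod 26 = 17 = R
  X(23) - J(9) = (23-9) mod 26 = 14 = O
  U(20) - A(0) = (20-0) mod 26 = 20 = U
  C(2) - J(9) = (2-9) mod 26 = 19 = T
  E(4) - A(0) = (4-0) mod 26 = 4 = E
Plaintext: ROUTE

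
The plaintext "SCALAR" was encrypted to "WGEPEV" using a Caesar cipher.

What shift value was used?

Step 1: Compare first letters: S (position 18) -> W (position 22).
Step 2: Shift = (22 - 18) mod 26 = 4.
The shift value is 4.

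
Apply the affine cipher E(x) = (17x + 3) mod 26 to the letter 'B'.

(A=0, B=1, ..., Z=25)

Step 1: Convert 'B' to number: x = 1.
Step 2: E(1) = (17 * 1 + 3) mod 26 = 20 mod 26 = 20.
Step 3: Convert 20 back to letter: U.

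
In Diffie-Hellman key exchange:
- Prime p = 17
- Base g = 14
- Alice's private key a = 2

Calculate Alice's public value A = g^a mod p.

Step 1: A = g^a mod p = 14^2 mod 17.
  14^1 mod 17 = 14
  14^2 mod 17 = (14 * 14) mod 17 = 9
Result: A = 9.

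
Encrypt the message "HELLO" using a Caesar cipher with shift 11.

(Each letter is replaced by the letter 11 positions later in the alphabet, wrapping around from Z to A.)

Step 1: For each letter, shift forward by 11 positions (mod 26).
  H (position 7) -> position (7+11) mod 26 = 18 -> S
  E (position 4) -> position (4+11) mod 26 = 15 -> P
  L (position 11) -> position (11+11) mod 26 = 22 -> W
  L (position 11) -> position (11+11) mod 26 = 22 -> W
  O (position 14) -> position (14+11) mod 26 = 25 -> Z
Result: SPWWZ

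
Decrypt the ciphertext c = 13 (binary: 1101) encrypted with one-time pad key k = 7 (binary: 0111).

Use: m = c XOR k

Step 1: XOR ciphertext with key:
  Ciphertext: 1101
  Key:        0111
  XOR:        1010
Step 2: Plaintext = 1010 = 10 in decimal.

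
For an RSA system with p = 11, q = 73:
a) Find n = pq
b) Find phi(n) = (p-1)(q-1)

Step 1: n = p * q = 11 * 73 = 803.
Step 2: phi(n) = (p-1)(q-1) = 10 * 72 = 720.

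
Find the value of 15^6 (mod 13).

Step 1: Compute 15^6 mod 13 step by step, reducing modulo 13 at each step.
  15^1 mod 13 = 2
  15^2 mod 13 = (2 * 15) mod 13 = 4
  15^3 mod 13 = (4 * 15) mod 13 = 8
  15^4 mod 13 = (8 * 15) mod 13 = 3
  15^5 mod 13 = (3 * 15) mod 13 = 6
  15^6 mod 13 = (6 * 15) mod 13 = 12
Step 2: Result = 12.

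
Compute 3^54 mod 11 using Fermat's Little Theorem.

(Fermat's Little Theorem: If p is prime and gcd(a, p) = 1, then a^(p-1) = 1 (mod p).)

Step 1: Since 11 is prime, by Fermat's Little Theorem: 3^10 = 1 (mod 11).
Step 2: Reduce exponent: 54 mod 10 = 4.
Step 3: So 3^54 = 3^4 (mod 11).
Step 4: 3^4 mod 11 = 4.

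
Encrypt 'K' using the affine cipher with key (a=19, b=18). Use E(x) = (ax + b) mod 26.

Step 1: Convert 'K' to number: x = 10.
Step 2: E(10) = (19 * 10 + 18) mod 26 = 208 mod 26 = 0.
Step 3: Convert 0 back to letter: A.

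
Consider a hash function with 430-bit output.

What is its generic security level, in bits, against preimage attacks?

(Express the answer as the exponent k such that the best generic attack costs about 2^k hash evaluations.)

Step 1: The hash has a 430-bit output.
Step 2: Preimage resistance means: given a digest h(x), it should be infeasible to find any input that hashes to it.
With a 430-bit output there are 2^430 possible digests, so a generic brute-force preimage search costs about 2^430 evaluations.
Step 3: Security level = 430 bits.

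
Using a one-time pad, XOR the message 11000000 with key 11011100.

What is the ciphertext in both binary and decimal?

Step 1: Write out the XOR operation bit by bit:
  Message: 11000000
  Key:     11011100
  XOR:     00011100
Step 2: Convert to decimal: 00011100 = 28.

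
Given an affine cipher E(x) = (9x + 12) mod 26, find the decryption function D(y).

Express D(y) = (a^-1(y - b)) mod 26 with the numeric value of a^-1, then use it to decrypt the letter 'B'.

Step 1: Find a^-1, the modular inverse of 9 mod 26.
Step 2: We need 9 * a^-1 = 1 (mod 26).
Step 3: 9 * 3 = 27 = 1 * 26 + 1, so a^-1 = 3.
Step 4: D(y) = 3(y - 12) mod 26.
Step 5: Apply to 'B' (y = 1): D(1) = 3 * (1 - 12) mod 26 = 3 * -11 mod 26 = 19 -> 'T'.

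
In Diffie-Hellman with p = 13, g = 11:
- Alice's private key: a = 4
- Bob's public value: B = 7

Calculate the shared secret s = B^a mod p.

Step 1: s = B^a mod p = 7^4 mod 13.
  7^1 mod 13 = 7
  7^2 mod 13 = (7 * 7) mod 13 = 10
  7^3 mod 13 = (10 * 7) mod 13 = 5
  7^4 mod 13 = (5 * 7) mod 13 = 9
Result: shared secret = 9.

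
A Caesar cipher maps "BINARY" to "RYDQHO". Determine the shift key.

Step 1: Compare first letters: B (position 1) -> R (position 17).
Step 2: Shift = (17 - 1) mod 26 = 16.
The shift value is 16.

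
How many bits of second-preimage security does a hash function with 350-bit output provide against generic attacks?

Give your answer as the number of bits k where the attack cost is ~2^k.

Step 1: The hash has a 350-bit output.
Step 2: Second-preimage resistance means: given a specific input x, it should be infeasible to find a different y with h(y) = h(x).
With a 350-bit output, a generic search for a second preimage costs about 2^350 evaluations (each trial matches the fixed target with probability 2^-350).
Step 3: Security level = 350 bits.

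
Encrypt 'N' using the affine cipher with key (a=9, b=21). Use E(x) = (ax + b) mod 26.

Step 1: Convert 'N' to number: x = 13.
Step 2: E(13) = (9 * 13 + 21) mod 26 = 138 mod 26 = 8.
Step 3: Convert 8 back to letter: I.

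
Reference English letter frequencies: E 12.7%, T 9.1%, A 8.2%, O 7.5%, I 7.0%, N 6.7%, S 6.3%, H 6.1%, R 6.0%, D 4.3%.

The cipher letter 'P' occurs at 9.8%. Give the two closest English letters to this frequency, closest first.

Step 1: Observed frequency of 'P' is 9.8%.
Step 2: Compute distances to each reference frequency and sort:
  T (9.1%): difference = 0.7% <-- BEST
  A (8.2%): difference = 1.6% <-- RUNNER-UP
  O (7.5%): difference = 2.3%
  I (7.0%): difference = 2.8%
  E (12.7%): difference = 2.9%
Step 3: Most likely is 'T' (9.1%, diff 0.7%); second most likely is 'A' (8.2%, diff 1.6%).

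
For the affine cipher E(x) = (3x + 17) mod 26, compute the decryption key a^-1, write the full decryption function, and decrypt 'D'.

Step 1: Find a^-1, the modular inverse of 3 mod 26.
Step 2: We need 3 * a^-1 = 1 (mod 26).
Step 3: 3 * 9 = 27 = 1 * 26 + 1, so a^-1 = 9.
Step 4: D(y) = 9(y - 17) mod 26.
Step 5: Apply to 'D' (y = 3): D(3) = 9 * (3 - 17) mod 26 = 9 * -14 mod 26 = 4 -> 'E'.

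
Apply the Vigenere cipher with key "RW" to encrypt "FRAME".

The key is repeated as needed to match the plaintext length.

Step 1: Repeat key to match plaintext length:
  Plaintext: FRAME
  Key:       RWRWR
Step 2: Encrypt each letter:
  F(5) + R(17) = (5+17) mod 26 = 22 = W
  R(17) + W(22) = (17+22) mod 26 = 13 = N
  A(0) + R(17) = (0+17) mod 26 = 17 = R
  M(12) + W(22) = (12+22) mod 26 = 8 = I
  E(4) + R(17) = (4+17) mod 26 = 21 = V
Ciphertext: WNRIV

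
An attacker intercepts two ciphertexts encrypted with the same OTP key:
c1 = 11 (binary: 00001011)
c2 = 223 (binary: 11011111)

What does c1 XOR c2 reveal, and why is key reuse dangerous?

Step 1: c1 XOR c2 = (m1 XOR k) XOR (m2 XOR k).
Step 2: By XOR associativity/commutativity: = m1 XOR m2 XOR k XOR k = m1 XOR m2.
Step 3: 00001011 XOR 11011111 = 11010100 = 212.
Step 4: The key cancels out! An attacker learns m1 XOR m2 = 212, revealing the relationship between plaintexts.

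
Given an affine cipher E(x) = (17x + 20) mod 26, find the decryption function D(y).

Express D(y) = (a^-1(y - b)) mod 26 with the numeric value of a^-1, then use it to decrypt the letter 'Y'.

Step 1: Find a^-1, the modular inverse of 17 mod 26.
Step 2: We need 17 * a^-1 = 1 (mod 26).
Step 3: 17 * 23 = 391 = 15 * 26 + 1, so a^-1 = 23.
Step 4: D(y) = 23(y - 20) mod 26.
Step 5: Apply to 'Y' (y = 24): D(24) = 23 * (24 - 20) mod 26 = 23 * 4 mod 26 = 14 -> 'O'.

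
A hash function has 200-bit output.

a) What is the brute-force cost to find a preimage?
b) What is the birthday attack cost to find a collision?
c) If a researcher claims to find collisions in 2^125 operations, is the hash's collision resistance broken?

Step 1: Preimage resistance requires brute-force of 2^200 operations.
Step 2: Collision resistance (birthday bound) = 2^(200/2) = 2^100.
Step 3: The claimed attack costs 2^125 operations.
Step 4: Since 2^125 >= 2^100, the claimed attack is no faster than the generic birthday attack, so this does not break collision resistance.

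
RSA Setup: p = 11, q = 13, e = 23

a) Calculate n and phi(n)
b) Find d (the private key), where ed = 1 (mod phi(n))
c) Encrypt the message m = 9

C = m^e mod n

Step 1: n = 11 * 13 = 143.
Step 2: phi(n) = (11-1)(13-1) = 10 * 12 = 120.
Step 3: Find d = 23^(-1) mod 120 = 47.
  Verify: 23 * 47 = 1081 = 1 (mod 120).
Step 4: C = 9^23 mod 143 = 3.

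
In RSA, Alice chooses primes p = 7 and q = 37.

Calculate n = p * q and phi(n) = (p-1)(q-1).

Step 1: n = p * q = 7 * 37 = 259.
Step 2: phi(n) = (p-1)(q-1) = 6 * 36 = 216.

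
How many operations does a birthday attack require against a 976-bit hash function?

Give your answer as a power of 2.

Step 1: The birthday paradox gives collision probability ~50% after sqrt(2^n) = 2^(n/2) hashes.
Step 2: For 976-bit output: 2^(976/2) = 2^488.
Step 3: Approximately 2^488 hash computations needed.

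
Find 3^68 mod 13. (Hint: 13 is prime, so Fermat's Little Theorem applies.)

Step 1: Since 13 is prime, by Fermat's Little Theorem: 3^12 = 1 (mod 13).
Step 2: Reduce exponent: 68 mod 12 = 8.
Step 3: So 3^68 = 3^8 (mod 13).
Step 4: 3^8 mod 13 = 9.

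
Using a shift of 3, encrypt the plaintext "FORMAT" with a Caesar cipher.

Step 1: For each letter, shift forward by 3 positions (mod 26).
  F (position 5) -> position (5+3) mod 26 = 8 -> I
  O (position 14) -> position (14+3) mod 26 = 17 -> R
  R (position 17) -> position (17+3) mod 26 = 20 -> U
  M (position 12) -> position (12+3) mod 26 = 15 -> P
  A (position 0) -> position (0+3) mod 26 = 3 -> D
  T (position 19) -> position (19+3) mod 26 = 22 -> W
Result: IRUPDW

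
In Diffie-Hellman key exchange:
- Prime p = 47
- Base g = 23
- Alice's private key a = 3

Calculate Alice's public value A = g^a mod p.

Step 1: A = g^a mod p = 23^3 mod 47.
  23^1 mod 47 = 23
  23^2 mod 47 = (23 * 23) mod 47 = 12
  23^3 mod 47 = (12 * 23) mod 47 = 41
Result: A = 41.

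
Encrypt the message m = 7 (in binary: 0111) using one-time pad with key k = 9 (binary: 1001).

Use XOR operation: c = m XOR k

Step 1: Write out the XOR operation bit by bit:
  Message: 0111
  Key:     1001
  XOR:     1110
Step 2: Convert to decimal: 1110 = 14.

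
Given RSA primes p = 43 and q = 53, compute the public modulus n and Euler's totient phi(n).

Step 1: n = p * q = 43 * 53 = 2279.
Step 2: phi(n) = (p-1)(q-1) = 42 * 52 = 2184.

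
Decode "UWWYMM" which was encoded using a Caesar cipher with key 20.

Step 1: Reverse the shift by subtracting 20 from each letter position.
  U (position 20) -> position (20-20) mod 26 = 0 -> A
  W (position 22) -> position (22-20) mod 26 = 2 -> C
  W (position 22) -> position (22-20) mod 26 = 2 -> C
  Y (position 24) -> position (24-20) mod 26 = 4 -> E
  M (position 12) -> position (12-20) mod 26 = 18 -> S
  M (position 12) -> position (12-20) mod 26 = 18 -> S
Decrypted message: ACCESS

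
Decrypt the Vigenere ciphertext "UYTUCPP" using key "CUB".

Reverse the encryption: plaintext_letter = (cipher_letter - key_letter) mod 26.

Step 1: Extend key: CUBCUBC
Step 2: Decrypt each letter (c - k) mod 26:
  U(20) - C(2) = (20-2) mod 26 = 18 = S
  Y(24) - U(20) = (24-20) mod 26 = 4 = E
  T(19) - B(1) = (19-1) mod 26 = 18 = S
  U(20) - C(2) = (20-2) mod 26 = 18 = S
  C(2) - U(20) = (2-20) mod 26 = 8 = I
  P(15) - B(1) = (15-1) mod 26 = 14 = O
  P(15) - C(2) = (15-2) mod 26 = 13 = N
Plaintext: SESSION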